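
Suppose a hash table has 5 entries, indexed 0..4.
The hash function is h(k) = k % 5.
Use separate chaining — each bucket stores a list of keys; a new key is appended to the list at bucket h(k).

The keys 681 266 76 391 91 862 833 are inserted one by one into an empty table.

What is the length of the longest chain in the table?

5

Insert 681: h=1, bucket 1 empty → new chain.
Insert 266: h=1, bucket 1 nonempty → append to chain.
Insert 76: h=1, bucket 1 nonempty → append to chain.
Insert 391: h=1, bucket 1 nonempty → append to chain.
Insert 91: h=1, bucket 1 nonempty → append to chain.
Insert 862: h=2, bucket 2 empty → new chain.
Insert 833: h=3, bucket 3 empty → new chain.
Final buckets:
0: .
1: 681 -> 266 -> 76 -> 391 -> 91
2: 862
3: 833
4: .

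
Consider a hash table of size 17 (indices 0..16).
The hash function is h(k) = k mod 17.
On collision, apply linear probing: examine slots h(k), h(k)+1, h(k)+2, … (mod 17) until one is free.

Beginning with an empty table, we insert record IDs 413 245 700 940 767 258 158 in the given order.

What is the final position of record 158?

8

Insert 413: h=5, slot 5 empty -> index 5.
Insert 245: h=7, slot 7 empty -> index 7.
Insert 700: h=3, slot 3 empty -> index 3.
Insert 940: h=5, slot 5 occupied -> index 6.
Insert 767: h=2, slot 2 empty -> index 2.
Insert 258: h=3, slot 3 occupied -> index 4.
Insert 158: h=5, slots 5,6,7 occupied -> index 8.
Table: [., ., 767, 700, 258, 413, 940, 245, 158, ., ., ., ., ., ., ., .]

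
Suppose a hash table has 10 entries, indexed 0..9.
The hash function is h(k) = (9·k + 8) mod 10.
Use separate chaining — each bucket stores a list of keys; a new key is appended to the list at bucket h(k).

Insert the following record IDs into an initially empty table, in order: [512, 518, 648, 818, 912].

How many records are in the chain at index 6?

Insert 512: h=6, bucket 6 empty -> new chain.
Insert 518: h=0, bucket 0 empty -> new chain.
Insert 648: h=0, bucket 0 nonempty -> append to chain.
Insert 818: h=0, bucket 0 nonempty -> append to chain.
Insert 912: h=6, bucket 6 nonempty -> append to chain.
Final buckets:
0: 518 -> 648 -> 818
1: _
2: _
3: _
4: _
5: _
6: 512 -> 912
7: _
8: _
9: _

2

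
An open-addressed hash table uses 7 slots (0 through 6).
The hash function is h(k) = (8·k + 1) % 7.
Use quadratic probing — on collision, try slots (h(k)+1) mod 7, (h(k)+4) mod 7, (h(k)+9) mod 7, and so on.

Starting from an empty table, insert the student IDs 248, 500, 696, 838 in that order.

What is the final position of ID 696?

1

Insert 248: h=4, slot 4 empty -> index 4.
Insert 500: h=4, slot 4 occupied -> index 5.
Insert 696: h=4, slots 4,5 occupied -> index 1.
Insert 838: h=6, slot 6 empty -> index 6.
Table: [∅, 696, ∅, ∅, 248, 500, 838]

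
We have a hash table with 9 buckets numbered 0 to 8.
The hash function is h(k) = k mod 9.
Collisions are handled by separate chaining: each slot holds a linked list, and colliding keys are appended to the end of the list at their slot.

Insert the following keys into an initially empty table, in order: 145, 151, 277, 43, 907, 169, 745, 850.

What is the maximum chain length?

6

Insert 145: h=1, bucket 1 empty -> new chain.
Insert 151: h=7, bucket 7 empty -> new chain.
Insert 277: h=7, bucket 7 nonempty -> append to chain.
Insert 43: h=7, bucket 7 nonempty -> append to chain.
Insert 907: h=7, bucket 7 nonempty -> append to chain.
Insert 169: h=7, bucket 7 nonempty -> append to chain.
Insert 745: h=7, bucket 7 nonempty -> append to chain.
Insert 850: h=4, bucket 4 empty -> new chain.
Final buckets:
0: -
1: 145
2: -
3: -
4: 850
5: -
6: -
7: 151 -> 277 -> 43 -> 907 -> 169 -> 745
8: -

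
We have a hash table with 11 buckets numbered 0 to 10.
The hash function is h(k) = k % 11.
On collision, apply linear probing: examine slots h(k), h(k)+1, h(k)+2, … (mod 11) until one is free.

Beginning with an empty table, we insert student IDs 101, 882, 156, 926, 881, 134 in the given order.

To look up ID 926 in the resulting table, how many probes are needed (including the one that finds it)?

101 hashes to 2; slot 2 is free -> place at 2.
882 hashes to 2; 2 taken -> place at 3.
156 hashes to 2; 2,3 taken -> place at 4.
926 hashes to 2; 2,3,4 taken -> place at 5.
881 hashes to 1; slot 1 is free -> place at 1.
134 hashes to 2; 2,3,4,5 taken -> place at 6.
Table: [_, 881, 101, 882, 156, 926, 134, _, _, _, _]
Lookup 926: h=2, probe 2,3,4,5 → found at 5.

4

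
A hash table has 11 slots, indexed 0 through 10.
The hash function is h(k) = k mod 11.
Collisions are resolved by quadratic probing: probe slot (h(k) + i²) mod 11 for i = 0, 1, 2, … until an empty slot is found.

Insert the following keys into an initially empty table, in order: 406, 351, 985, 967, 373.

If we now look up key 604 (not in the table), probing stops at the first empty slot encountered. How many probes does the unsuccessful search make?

406 hashes to 10; slot 10 is free => place at 10.
351 hashes to 10; 10 taken => place at 0.
985 hashes to 6; slot 6 is free => place at 6.
967 hashes to 10; 10,0 taken => place at 3.
373 hashes to 10; 10,0,3 taken => place at 8.
Table: [351, -, -, 967, -, -, 985, -, 373, -, 406]
Lookup 604: h=10, probe 10,0,3,8,4 → slot 4 empty, not found.

5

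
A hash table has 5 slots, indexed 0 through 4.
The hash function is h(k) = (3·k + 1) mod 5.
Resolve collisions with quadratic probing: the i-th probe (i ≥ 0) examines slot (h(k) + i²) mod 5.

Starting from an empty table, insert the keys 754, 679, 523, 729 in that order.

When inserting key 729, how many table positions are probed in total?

754 hashes to 3; slot 3 is free => place at 3.
679 hashes to 3; 3 taken => place at 4.
523 hashes to 0; slot 0 is free => place at 0.
729 hashes to 3; 3,4 taken => place at 2.
Table: [523, ∅, 729, 754, 679]

3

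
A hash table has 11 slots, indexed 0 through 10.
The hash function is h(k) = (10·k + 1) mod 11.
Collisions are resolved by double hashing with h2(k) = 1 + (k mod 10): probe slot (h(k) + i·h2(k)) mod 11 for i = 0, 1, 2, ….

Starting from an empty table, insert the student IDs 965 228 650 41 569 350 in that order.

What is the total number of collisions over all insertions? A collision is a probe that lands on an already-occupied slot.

5

965 hashes to 4; slot 4 is free => place at 4.
228 hashes to 4, h2=9; 4 taken => place at 2.
650 hashes to 0; slot 0 is free => place at 0.
41 hashes to 4, h2=2; 4 taken => place at 6.
569 hashes to 4, h2=10; 4 taken => place at 3.
350 hashes to 3, h2=1; 3,4 taken => place at 5.
Table: [650, -, 228, 569, 965, 350, 41, -, -, -, -]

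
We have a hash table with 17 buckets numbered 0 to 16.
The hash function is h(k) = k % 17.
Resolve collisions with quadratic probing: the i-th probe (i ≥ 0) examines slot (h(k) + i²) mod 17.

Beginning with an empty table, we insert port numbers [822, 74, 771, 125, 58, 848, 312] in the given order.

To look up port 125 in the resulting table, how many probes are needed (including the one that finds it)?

4

Insert 822: h=6, slot 6 empty -> index 6.
Insert 74: h=6, slot 6 occupied -> index 7.
Insert 771: h=6, slots 6,7 occupied -> index 10.
Insert 125: h=6, slots 6,7,10 occupied -> index 15.
Insert 58: h=7, slot 7 occupied -> index 8.
Insert 848: h=15, slot 15 occupied -> index 16.
Insert 312: h=6, slots 6,7,10,15 occupied -> index 5.
Table: [-, -, -, -, -, 312, 822, 74, 58, -, 771, -, -, -, -, 125, 848]
Lookup 125: h=6, probe 6,7,10,15 → found at 15.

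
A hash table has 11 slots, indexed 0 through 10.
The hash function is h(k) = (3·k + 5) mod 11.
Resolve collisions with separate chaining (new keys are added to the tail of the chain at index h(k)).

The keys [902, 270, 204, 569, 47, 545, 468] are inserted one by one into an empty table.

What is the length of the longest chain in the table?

4

Insert 902: h=5, bucket 5 empty -> new chain.
Insert 270: h=1, bucket 1 empty -> new chain.
Insert 204: h=1, bucket 1 nonempty -> append to chain.
Insert 569: h=7, bucket 7 empty -> new chain.
Insert 47: h=3, bucket 3 empty -> new chain.
Insert 545: h=1, bucket 1 nonempty -> append to chain.
Insert 468: h=1, bucket 1 nonempty -> append to chain.
Final buckets:
0: .
1: 270 -> 204 -> 545 -> 468
2: .
3: 47
4: .
5: 902
6: .
7: 569
8: .
9: .
10: .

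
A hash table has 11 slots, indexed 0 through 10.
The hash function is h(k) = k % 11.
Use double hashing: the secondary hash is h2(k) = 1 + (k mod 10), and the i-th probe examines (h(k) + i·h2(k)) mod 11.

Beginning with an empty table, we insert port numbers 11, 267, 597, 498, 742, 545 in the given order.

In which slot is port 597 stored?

8

11 hashes to 0; slot 0 is free => place at 0.
267 hashes to 3; slot 3 is free => place at 3.
597 hashes to 3, h2=8; 3,0 taken => place at 8.
498 hashes to 3, h2=9; 3 taken => place at 1.
742 hashes to 5; slot 5 is free => place at 5.
545 hashes to 6; slot 6 is free => place at 6.
Table: [11, 498, ., 267, ., 742, 545, ., 597, ., .]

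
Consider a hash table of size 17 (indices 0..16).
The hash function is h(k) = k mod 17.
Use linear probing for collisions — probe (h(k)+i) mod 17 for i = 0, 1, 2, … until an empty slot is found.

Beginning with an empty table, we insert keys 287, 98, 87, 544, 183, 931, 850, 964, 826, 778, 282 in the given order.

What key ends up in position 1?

Insert 287: h=15, slot 15 empty → index 15.
Insert 98: h=13, slot 13 empty → index 13.
Insert 87: h=2, slot 2 empty → index 2.
Insert 544: h=0, slot 0 empty → index 0.
Insert 183: h=13, slot 13 occupied → index 14.
Insert 931: h=13, slots 13,14,15 occupied → index 16.
Insert 850: h=0, slot 0 occupied → index 1.
Insert 964: h=12, slot 12 empty → index 12.
Insert 826: h=10, slot 10 empty → index 10.
Insert 778: h=13, slots 13,14,15,16,0,1,2 occupied → index 3.
Insert 282: h=10, slot 10 occupied → index 11.
Table: [544, 850, 87, 778, -, -, -, -, -, -, 826, 282, 964, 98, 183, 287, 931]

850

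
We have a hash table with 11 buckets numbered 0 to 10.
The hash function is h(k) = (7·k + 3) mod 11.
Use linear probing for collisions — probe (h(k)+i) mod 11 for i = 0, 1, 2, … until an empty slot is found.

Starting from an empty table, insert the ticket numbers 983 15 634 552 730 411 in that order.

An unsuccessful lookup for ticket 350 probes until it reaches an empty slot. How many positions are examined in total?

983 hashes to 9; slot 9 is free => place at 9.
15 hashes to 9; 9 taken => place at 10.
634 hashes to 8; slot 8 is free => place at 8.
552 hashes to 6; slot 6 is free => place at 6.
730 hashes to 9; 9,10 taken => place at 0.
411 hashes to 9; 9,10,0 taken => place at 1.
Table: [730, 411, —, —, —, —, 552, —, 634, 983, 15]
Lookup 350: h=0, probe 0,1,2 → slot 2 empty, not found.

3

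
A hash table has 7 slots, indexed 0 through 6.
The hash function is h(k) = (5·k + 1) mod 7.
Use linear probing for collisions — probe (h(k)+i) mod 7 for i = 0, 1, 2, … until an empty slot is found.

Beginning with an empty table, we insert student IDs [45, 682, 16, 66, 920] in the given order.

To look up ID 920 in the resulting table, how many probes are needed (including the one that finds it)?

45 hashes to 2; slot 2 is free -> place at 2.
682 hashes to 2; 2 taken -> place at 3.
16 hashes to 4; slot 4 is free -> place at 4.
66 hashes to 2; 2,3,4 taken -> place at 5.
920 hashes to 2; 2,3,4,5 taken -> place at 6.
Table: [_, _, 45, 682, 16, 66, 920]
Lookup 920: h=2, probe 2,3,4,5,6 → found at 6.

5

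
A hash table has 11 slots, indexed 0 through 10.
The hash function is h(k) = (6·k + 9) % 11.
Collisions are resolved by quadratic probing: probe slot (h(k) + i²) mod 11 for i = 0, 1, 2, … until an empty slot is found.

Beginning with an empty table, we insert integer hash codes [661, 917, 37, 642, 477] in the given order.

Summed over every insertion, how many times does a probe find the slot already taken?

8

Insert 661: h=4, slot 4 empty -> index 4.
Insert 917: h=0, slot 0 empty -> index 0.
Insert 37: h=0, slot 0 occupied -> index 1.
Insert 642: h=0, slots 0,1,4 occupied -> index 9.
Insert 477: h=0, slots 0,1,4,9 occupied -> index 5.
Table: [917, 37, _, _, 661, 477, _, _, _, 642, _]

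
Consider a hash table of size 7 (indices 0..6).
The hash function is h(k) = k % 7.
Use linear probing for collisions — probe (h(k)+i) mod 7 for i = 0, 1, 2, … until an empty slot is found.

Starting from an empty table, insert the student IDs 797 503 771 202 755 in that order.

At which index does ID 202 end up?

797: h=6 -> slot 6
503: h=6, probe 6,0 -> slot 0
771: h=1 -> slot 1
202: h=6, probe 6,0,1,2 -> slot 2
755: h=6, probe 6,0,1,2,3 -> slot 3
Table: [503, 771, 202, 755, ., ., 797]

2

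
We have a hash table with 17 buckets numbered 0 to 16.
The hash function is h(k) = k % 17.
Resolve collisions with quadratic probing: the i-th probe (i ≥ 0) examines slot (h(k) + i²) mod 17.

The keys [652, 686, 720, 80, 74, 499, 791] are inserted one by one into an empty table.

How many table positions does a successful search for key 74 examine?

4

Insert 652: h=6, slot 6 empty => index 6.
Insert 686: h=6, slot 6 occupied => index 7.
Insert 720: h=6, slots 6,7 occupied => index 10.
Insert 80: h=12, slot 12 empty => index 12.
Insert 74: h=6, slots 6,7,10 occupied => index 15.
Insert 499: h=6, slots 6,7,10,15 occupied => index 5.
Insert 791: h=9, slot 9 empty => index 9.
Table: [∅, ∅, ∅, ∅, ∅, 499, 652, 686, ∅, 791, 720, ∅, 80, ∅, ∅, 74, ∅]
Lookup 74: h=6, probe 6,7,10,15 → found at 15.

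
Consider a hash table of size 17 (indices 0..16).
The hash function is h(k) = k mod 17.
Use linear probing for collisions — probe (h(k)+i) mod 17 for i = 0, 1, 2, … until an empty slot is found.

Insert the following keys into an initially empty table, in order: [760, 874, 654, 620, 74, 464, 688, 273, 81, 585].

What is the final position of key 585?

11

760 hashes to 12; slot 12 is free -> place at 12.
874 hashes to 7; slot 7 is free -> place at 7.
654 hashes to 8; slot 8 is free -> place at 8.
620 hashes to 8; 8 taken -> place at 9.
74 hashes to 6; slot 6 is free -> place at 6.
464 hashes to 5; slot 5 is free -> place at 5.
688 hashes to 8; 8,9 taken -> place at 10.
273 hashes to 1; slot 1 is free -> place at 1.
81 hashes to 13; slot 13 is free -> place at 13.
585 hashes to 7; 7,8,9,10 taken -> place at 11.
Table: [_, 273, _, _, _, 464, 74, 874, 654, 620, 688, 585, 760, 81, _, _, _]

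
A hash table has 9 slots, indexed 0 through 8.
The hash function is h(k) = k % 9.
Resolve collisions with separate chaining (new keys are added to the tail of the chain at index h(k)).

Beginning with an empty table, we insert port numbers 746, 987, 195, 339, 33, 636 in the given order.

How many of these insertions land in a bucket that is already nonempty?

Insert 746: h=8, bucket 8 empty -> new chain.
Insert 987: h=6, bucket 6 empty -> new chain.
Insert 195: h=6, bucket 6 nonempty -> append to chain.
Insert 339: h=6, bucket 6 nonempty -> append to chain.
Insert 33: h=6, bucket 6 nonempty -> append to chain.
Insert 636: h=6, bucket 6 nonempty -> append to chain.
Final buckets:
0: ∅
1: ∅
2: ∅
3: ∅
4: ∅
5: ∅
6: 987 -> 195 -> 339 -> 33 -> 636
7: ∅
8: 746

4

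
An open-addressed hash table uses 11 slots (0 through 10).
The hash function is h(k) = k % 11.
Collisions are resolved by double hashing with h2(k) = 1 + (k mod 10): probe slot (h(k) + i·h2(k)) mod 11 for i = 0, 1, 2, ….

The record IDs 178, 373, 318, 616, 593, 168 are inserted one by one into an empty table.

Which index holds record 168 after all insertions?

1

178: h=2 → slot 2
373: h=10 → slot 10
318: h=10, h2=9, probe 10,8 → slot 8
616: h=0 → slot 0
593: h=10, h2=4, probe 10,3 → slot 3
168: h=3, h2=9, probe 3,1 → slot 1
Table: [616, 168, 178, 593, -, -, -, -, 318, -, 373]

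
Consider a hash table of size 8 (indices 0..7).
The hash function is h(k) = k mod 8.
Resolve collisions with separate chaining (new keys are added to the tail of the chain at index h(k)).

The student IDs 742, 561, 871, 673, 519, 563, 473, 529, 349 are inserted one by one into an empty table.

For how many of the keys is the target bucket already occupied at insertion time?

742 -> bucket 6
561 -> bucket 1
871 -> bucket 7
673 -> bucket 1 (collision)
519 -> bucket 7 (collision)
563 -> bucket 3
473 -> bucket 1 (collision)
529 -> bucket 1 (collision)
349 -> bucket 5
Final buckets:
0: _
1: 561 -> 673 -> 473 -> 529
2: _
3: 563
4: _
5: 349
6: 742
7: 871 -> 519

4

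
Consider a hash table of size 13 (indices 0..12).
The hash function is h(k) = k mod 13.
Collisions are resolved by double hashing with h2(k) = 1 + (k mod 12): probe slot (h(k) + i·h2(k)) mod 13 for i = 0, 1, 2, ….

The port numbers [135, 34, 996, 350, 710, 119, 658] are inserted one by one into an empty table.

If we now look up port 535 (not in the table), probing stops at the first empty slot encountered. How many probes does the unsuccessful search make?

2

Insert 135: h=5, slot 5 empty => index 5.
Insert 34: h=8, slot 8 empty => index 8.
Insert 996: h=8, h2=1, slot 8 occupied => index 9.
Insert 350: h=12, slot 12 empty => index 12.
Insert 710: h=8, h2=3, slot 8 occupied => index 11.
Insert 119: h=2, slot 2 empty => index 2.
Insert 658: h=8, h2=11, slot 8 occupied => index 6.
Table: [., ., 119, ., ., 135, 658, ., 34, 996, ., 710, 350]
Lookup 535: h=2, h2=8, probe 2,10 → slot 10 empty, not found.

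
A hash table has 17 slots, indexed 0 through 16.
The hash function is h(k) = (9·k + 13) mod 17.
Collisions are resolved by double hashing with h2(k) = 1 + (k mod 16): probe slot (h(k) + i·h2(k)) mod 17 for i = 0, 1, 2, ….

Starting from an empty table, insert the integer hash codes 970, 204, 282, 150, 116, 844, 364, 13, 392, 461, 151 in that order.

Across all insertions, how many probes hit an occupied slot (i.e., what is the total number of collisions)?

7

970 hashes to 5; slot 5 is free -> place at 5.
204 hashes to 13; slot 13 is free -> place at 13.
282 hashes to 1; slot 1 is free -> place at 1.
150 hashes to 3; slot 3 is free -> place at 3.
116 hashes to 3, h2=5; 3 taken -> place at 8.
844 hashes to 10; slot 10 is free -> place at 10.
364 hashes to 8, h2=13; 8 taken -> place at 4.
13 hashes to 11; slot 11 is free -> place at 11.
392 hashes to 5, h2=9; 5 taken -> place at 14.
461 hashes to 14, h2=14; 14,11,8,5 taken -> place at 2.
151 hashes to 12; slot 12 is free -> place at 12.
Table: [—, 282, 461, 150, 364, 970, —, —, 116, —, 844, 13, 151, 204, 392, —, —]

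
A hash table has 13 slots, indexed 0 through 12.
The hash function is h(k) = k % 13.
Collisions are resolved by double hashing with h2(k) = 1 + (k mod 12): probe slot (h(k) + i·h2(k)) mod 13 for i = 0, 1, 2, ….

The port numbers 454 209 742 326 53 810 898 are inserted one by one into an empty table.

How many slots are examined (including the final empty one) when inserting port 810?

454 hashes to 12; slot 12 is free => place at 12.
209 hashes to 1; slot 1 is free => place at 1.
742 hashes to 1, h2=11; 1,12 taken => place at 10.
326 hashes to 1, h2=3; 1 taken => place at 4.
53 hashes to 1, h2=6; 1 taken => place at 7.
810 hashes to 4, h2=7; 4 taken => place at 11.
898 hashes to 1, h2=11; 1,12,10 taken => place at 8.
Table: [_, 209, _, _, 326, _, _, 53, 898, _, 742, 810, 454]

2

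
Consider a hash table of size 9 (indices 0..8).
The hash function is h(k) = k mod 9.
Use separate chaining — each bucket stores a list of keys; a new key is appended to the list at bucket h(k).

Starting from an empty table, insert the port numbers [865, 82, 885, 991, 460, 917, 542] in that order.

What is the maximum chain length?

865 → bucket 1
82 → bucket 1 (collision)
885 → bucket 3
991 → bucket 1 (collision)
460 → bucket 1 (collision)
917 → bucket 8
542 → bucket 2
Final buckets:
0: _
1: 865 -> 82 -> 991 -> 460
2: 542
3: 885
4: _
5: _
6: _
7: _
8: 917

4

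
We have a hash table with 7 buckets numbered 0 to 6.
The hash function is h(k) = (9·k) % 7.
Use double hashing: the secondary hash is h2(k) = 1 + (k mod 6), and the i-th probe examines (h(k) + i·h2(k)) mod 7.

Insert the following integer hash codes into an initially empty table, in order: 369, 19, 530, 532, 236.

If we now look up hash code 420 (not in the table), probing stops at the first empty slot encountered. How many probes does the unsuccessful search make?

2

369: h=3 -> slot 3
19: h=3, h2=2, probe 3,5 -> slot 5
530: h=3, h2=3, probe 3,6 -> slot 6
532: h=0 -> slot 0
236: h=3, h2=3, probe 3,6,2 -> slot 2
Table: [532, —, 236, 369, —, 19, 530]
Lookup 420: h=0, h2=1, probe 0,1 → slot 1 empty, not found.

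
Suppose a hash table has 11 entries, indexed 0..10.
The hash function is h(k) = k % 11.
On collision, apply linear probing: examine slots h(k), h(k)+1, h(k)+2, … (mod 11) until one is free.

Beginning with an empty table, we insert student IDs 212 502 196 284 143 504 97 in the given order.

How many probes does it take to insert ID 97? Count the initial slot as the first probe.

212: h=3 => slot 3
502: h=7 => slot 7
196: h=9 => slot 9
284: h=9, probe 9,10 => slot 10
143: h=0 => slot 0
504: h=9, probe 9,10,0,1 => slot 1
97: h=9, probe 9,10,0,1,2 => slot 2
Table: [143, 504, 97, 212, ∅, ∅, ∅, 502, ∅, 196, 284]

5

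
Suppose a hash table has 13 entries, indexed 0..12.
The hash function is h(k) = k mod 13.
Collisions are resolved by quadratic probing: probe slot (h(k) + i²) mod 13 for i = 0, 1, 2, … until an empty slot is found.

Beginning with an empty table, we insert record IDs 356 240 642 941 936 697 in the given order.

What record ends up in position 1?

941

Insert 356: h=5, slot 5 empty -> index 5.
Insert 240: h=6, slot 6 empty -> index 6.
Insert 642: h=5, slots 5,6 occupied -> index 9.
Insert 941: h=5, slots 5,6,9 occupied -> index 1.
Insert 936: h=0, slot 0 empty -> index 0.
Insert 697: h=8, slot 8 empty -> index 8.
Table: [936, 941, _, _, _, 356, 240, _, 697, 642, _, _, _]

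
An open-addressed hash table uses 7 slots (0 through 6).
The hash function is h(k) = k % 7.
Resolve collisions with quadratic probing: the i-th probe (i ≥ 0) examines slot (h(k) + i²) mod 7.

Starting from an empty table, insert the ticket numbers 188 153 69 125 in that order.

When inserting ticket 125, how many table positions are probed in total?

4

188 hashes to 6; slot 6 is free => place at 6.
153 hashes to 6; 6 taken => place at 0.
69 hashes to 6; 6,0 taken => place at 3.
125 hashes to 6; 6,0,3 taken => place at 1.
Table: [153, 125, ., 69, ., ., 188]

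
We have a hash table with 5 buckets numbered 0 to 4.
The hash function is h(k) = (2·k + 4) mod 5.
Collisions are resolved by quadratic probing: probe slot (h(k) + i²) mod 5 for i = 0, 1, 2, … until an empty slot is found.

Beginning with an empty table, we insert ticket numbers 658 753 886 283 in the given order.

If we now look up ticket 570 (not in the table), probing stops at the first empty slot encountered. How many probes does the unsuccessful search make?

658: h=0 => slot 0
753: h=0, probe 0,1 => slot 1
886: h=1, probe 1,2 => slot 2
283: h=0, probe 0,1,4 => slot 4
Table: [658, 753, 886, —, 283]
Lookup 570: h=4, probe 4,0,3 → slot 3 empty, not found.

3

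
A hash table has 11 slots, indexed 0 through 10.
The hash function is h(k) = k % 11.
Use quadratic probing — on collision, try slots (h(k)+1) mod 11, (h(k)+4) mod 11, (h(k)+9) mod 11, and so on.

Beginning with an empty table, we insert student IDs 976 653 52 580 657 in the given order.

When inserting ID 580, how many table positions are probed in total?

3

976 hashes to 8; slot 8 is free -> place at 8.
653 hashes to 4; slot 4 is free -> place at 4.
52 hashes to 8; 8 taken -> place at 9.
580 hashes to 8; 8,9 taken -> place at 1.
657 hashes to 8; 8,9,1 taken -> place at 6.
Table: [-, 580, -, -, 653, -, 657, -, 976, 52, -]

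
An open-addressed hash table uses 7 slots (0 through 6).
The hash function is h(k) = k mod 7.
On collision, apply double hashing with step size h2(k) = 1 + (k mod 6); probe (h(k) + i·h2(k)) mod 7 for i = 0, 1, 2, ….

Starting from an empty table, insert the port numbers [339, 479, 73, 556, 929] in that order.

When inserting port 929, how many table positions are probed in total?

339 hashes to 3; slot 3 is free → place at 3.
479 hashes to 3, h2=6; 3 taken → place at 2.
73 hashes to 3, h2=2; 3 taken → place at 5.
556 hashes to 3, h2=5; 3 taken → place at 1.
929 hashes to 5, h2=6; 5 taken → place at 4.
Table: [., 556, 479, 339, 929, 73, .]

2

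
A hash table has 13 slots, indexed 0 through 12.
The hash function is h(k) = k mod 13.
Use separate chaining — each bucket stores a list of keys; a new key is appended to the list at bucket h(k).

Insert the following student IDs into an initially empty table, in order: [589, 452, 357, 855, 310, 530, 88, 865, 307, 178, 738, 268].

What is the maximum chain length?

Insert 589: h=4, bucket 4 empty -> new chain.
Insert 452: h=10, bucket 10 empty -> new chain.
Insert 357: h=6, bucket 6 empty -> new chain.
Insert 855: h=10, bucket 10 nonempty -> append to chain.
Insert 310: h=11, bucket 11 empty -> new chain.
Insert 530: h=10, bucket 10 nonempty -> append to chain.
Insert 88: h=10, bucket 10 nonempty -> append to chain.
Insert 865: h=7, bucket 7 empty -> new chain.
Insert 307: h=8, bucket 8 empty -> new chain.
Insert 178: h=9, bucket 9 empty -> new chain.
Insert 738: h=10, bucket 10 nonempty -> append to chain.
Insert 268: h=8, bucket 8 nonempty -> append to chain.
Final buckets:
0: .
1: .
2: .
3: .
4: 589
5: .
6: 357
7: 865
8: 307 -> 268
9: 178
10: 452 -> 855 -> 530 -> 88 -> 738
11: 310
12: .

5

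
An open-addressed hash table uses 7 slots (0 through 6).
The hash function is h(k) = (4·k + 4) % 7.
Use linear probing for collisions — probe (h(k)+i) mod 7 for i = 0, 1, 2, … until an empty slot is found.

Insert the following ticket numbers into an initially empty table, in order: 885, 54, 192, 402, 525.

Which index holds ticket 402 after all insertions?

5

885: h=2 => slot 2
54: h=3 => slot 3
192: h=2, probe 2,3,4 => slot 4
402: h=2, probe 2,3,4,5 => slot 5
525: h=4, probe 4,5,6 => slot 6
Table: [∅, ∅, 885, 54, 192, 402, 525]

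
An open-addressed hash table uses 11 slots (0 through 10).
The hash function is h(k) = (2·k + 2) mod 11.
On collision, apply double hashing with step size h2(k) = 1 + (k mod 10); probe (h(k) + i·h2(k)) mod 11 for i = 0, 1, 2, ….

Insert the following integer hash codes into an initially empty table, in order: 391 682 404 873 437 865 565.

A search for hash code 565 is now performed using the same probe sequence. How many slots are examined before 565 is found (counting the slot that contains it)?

391: h=3 => slot 3
682: h=2 => slot 2
404: h=7 => slot 7
873: h=10 => slot 10
437: h=7, h2=8, probe 7,4 => slot 4
865: h=5 => slot 5
565: h=10, h2=6, probe 10,5,0 => slot 0
Table: [565, ., 682, 391, 437, 865, ., 404, ., ., 873]
Lookup 565: h=10, h2=6, probe 10,5,0 → found at 0.

3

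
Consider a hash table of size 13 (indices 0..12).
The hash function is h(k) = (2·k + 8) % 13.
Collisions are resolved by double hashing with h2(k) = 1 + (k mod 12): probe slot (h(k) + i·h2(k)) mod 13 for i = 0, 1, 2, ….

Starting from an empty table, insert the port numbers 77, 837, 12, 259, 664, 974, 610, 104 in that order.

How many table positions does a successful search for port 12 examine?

77 hashes to 6; slot 6 is free → place at 6.
837 hashes to 5; slot 5 is free → place at 5.
12 hashes to 6, h2=1; 6 taken → place at 7.
259 hashes to 6, h2=8; 6 taken → place at 1.
664 hashes to 10; slot 10 is free → place at 10.
974 hashes to 6, h2=3; 6 taken → place at 9.
610 hashes to 6, h2=11; 6 taken → place at 4.
104 hashes to 8; slot 8 is free → place at 8.
Table: [—, 259, —, —, 610, 837, 77, 12, 104, 974, 664, —, —]
Lookup 12: h=6, h2=1, probe 6,7 → found at 7.

2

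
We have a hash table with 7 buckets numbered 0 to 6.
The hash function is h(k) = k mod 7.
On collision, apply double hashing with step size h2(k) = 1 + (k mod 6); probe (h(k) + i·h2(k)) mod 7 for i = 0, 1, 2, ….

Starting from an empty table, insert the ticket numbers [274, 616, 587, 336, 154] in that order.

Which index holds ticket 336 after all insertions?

Insert 274: h=1, slot 1 empty => index 1.
Insert 616: h=0, slot 0 empty => index 0.
Insert 587: h=6, slot 6 empty => index 6.
Insert 336: h=0, h2=1, slots 0,1 occupied => index 2.
Insert 154: h=0, h2=5, slot 0 occupied => index 5.
Table: [616, 274, 336, ∅, ∅, 154, 587]

2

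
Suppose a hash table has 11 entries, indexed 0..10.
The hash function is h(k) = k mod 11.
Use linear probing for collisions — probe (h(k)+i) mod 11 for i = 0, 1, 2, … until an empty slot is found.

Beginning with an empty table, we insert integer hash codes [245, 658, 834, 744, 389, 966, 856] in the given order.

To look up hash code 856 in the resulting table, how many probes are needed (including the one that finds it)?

4

Insert 245: h=3, slot 3 empty → index 3.
Insert 658: h=9, slot 9 empty → index 9.
Insert 834: h=9, slot 9 occupied → index 10.
Insert 744: h=7, slot 7 empty → index 7.
Insert 389: h=4, slot 4 empty → index 4.
Insert 966: h=9, slots 9,10 occupied → index 0.
Insert 856: h=9, slots 9,10,0 occupied → index 1.
Table: [966, 856, _, 245, 389, _, _, 744, _, 658, 834]
Lookup 856: h=9, probe 9,10,0,1 → found at 1.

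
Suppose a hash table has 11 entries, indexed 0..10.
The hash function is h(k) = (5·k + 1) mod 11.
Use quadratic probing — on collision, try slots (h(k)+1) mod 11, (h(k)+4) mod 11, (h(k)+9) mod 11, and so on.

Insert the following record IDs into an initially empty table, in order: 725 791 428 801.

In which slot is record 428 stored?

725 hashes to 7; slot 7 is free -> place at 7.
791 hashes to 7; 7 taken -> place at 8.
428 hashes to 7; 7,8 taken -> place at 0.
801 hashes to 2; slot 2 is free -> place at 2.
Table: [428, ∅, 801, ∅, ∅, ∅, ∅, 725, 791, ∅, ∅]

0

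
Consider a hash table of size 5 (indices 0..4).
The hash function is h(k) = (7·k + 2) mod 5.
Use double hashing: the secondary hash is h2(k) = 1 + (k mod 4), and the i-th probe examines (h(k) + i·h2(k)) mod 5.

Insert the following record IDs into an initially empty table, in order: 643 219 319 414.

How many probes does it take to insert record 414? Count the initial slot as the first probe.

3

Insert 643: h=3, slot 3 empty -> index 3.
Insert 219: h=0, slot 0 empty -> index 0.
Insert 319: h=0, h2=4, slot 0 occupied -> index 4.
Insert 414: h=0, h2=3, slots 0,3 occupied -> index 1.
Table: [219, 414, ∅, 643, 319]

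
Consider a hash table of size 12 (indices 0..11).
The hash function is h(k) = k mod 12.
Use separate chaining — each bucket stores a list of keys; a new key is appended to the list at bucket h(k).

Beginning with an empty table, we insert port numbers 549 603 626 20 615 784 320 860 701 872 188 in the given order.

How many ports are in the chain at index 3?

2

549 → bucket 9
603 → bucket 3
626 → bucket 2
20 → bucket 8
615 → bucket 3 (collision)
784 → bucket 4
320 → bucket 8 (collision)
860 → bucket 8 (collision)
701 → bucket 5
872 → bucket 8 (collision)
188 → bucket 8 (collision)
Final buckets:
0: —
1: —
2: 626
3: 603 -> 615
4: 784
5: 701
6: —
7: —
8: 20 -> 320 -> 860 -> 872 -> 188
9: 549
10: —
11: —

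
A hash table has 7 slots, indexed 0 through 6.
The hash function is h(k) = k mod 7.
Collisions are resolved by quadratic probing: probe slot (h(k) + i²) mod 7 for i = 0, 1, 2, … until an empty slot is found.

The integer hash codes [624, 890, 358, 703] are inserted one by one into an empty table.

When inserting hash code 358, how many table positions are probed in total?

3

624 hashes to 1; slot 1 is free → place at 1.
890 hashes to 1; 1 taken → place at 2.
358 hashes to 1; 1,2 taken → place at 5.
703 hashes to 3; slot 3 is free → place at 3.
Table: [., 624, 890, 703, ., 358, .]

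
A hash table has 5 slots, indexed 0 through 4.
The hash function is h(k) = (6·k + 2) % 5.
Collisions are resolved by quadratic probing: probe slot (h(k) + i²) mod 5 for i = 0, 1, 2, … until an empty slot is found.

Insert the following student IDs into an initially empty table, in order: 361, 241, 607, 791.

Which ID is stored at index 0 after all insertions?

361: h=3 → slot 3
241: h=3, probe 3,4 → slot 4
607: h=4, probe 4,0 → slot 0
791: h=3, probe 3,4,2 → slot 2
Table: [607, _, 791, 361, 241]

607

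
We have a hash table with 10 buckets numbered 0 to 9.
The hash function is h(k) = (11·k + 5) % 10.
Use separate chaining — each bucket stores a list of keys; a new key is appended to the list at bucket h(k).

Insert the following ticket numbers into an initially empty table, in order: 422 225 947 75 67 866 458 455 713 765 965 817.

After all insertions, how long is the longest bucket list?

5

Insert 422: h=7, bucket 7 empty -> new chain.
Insert 225: h=0, bucket 0 empty -> new chain.
Insert 947: h=2, bucket 2 empty -> new chain.
Insert 75: h=0, bucket 0 nonempty -> append to chain.
Insert 67: h=2, bucket 2 nonempty -> append to chain.
Insert 866: h=1, bucket 1 empty -> new chain.
Insert 458: h=3, bucket 3 empty -> new chain.
Insert 455: h=0, bucket 0 nonempty -> append to chain.
Insert 713: h=8, bucket 8 empty -> new chain.
Insert 765: h=0, bucket 0 nonempty -> append to chain.
Insert 965: h=0, bucket 0 nonempty -> append to chain.
Insert 817: h=2, bucket 2 nonempty -> append to chain.
Final buckets:
0: 225 -> 75 -> 455 -> 765 -> 965
1: 866
2: 947 -> 67 -> 817
3: 458
4: .
5: .
6: .
7: 422
8: 713
9: .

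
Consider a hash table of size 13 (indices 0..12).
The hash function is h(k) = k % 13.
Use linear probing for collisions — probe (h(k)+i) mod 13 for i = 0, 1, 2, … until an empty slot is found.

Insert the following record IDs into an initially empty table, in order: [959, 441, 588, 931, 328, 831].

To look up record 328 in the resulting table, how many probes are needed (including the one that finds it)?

2

959: h=10 -> slot 10
441: h=12 -> slot 12
588: h=3 -> slot 3
931: h=8 -> slot 8
328: h=3, probe 3,4 -> slot 4
831: h=12, probe 12,0 -> slot 0
Table: [831, -, -, 588, 328, -, -, -, 931, -, 959, -, 441]
Lookup 328: h=3, probe 3,4 → found at 4.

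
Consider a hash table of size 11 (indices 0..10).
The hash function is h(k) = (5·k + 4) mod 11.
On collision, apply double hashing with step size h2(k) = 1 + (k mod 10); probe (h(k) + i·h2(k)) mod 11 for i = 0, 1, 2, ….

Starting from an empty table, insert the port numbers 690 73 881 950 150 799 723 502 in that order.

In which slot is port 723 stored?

690: h=0 -> slot 0
73: h=6 -> slot 6
881: h=9 -> slot 9
950: h=2 -> slot 2
150: h=6, h2=1, probe 6,7 -> slot 7
799: h=6, h2=10, probe 6,5 -> slot 5
723: h=0, h2=4, probe 0,4 -> slot 4
502: h=6, h2=3, probe 6,9,1 -> slot 1
Table: [690, 502, 950, _, 723, 799, 73, 150, _, 881, _]

4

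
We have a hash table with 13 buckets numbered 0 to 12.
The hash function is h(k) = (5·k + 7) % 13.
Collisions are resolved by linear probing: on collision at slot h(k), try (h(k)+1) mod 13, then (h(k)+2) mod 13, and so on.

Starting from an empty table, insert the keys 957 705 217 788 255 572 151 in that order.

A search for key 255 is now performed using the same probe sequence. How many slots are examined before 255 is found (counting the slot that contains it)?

957 hashes to 8; slot 8 is free → place at 8.
705 hashes to 9; slot 9 is free → place at 9.
217 hashes to 0; slot 0 is free → place at 0.
788 hashes to 8; 8,9 taken → place at 10.
255 hashes to 8; 8,9,10 taken → place at 11.
572 hashes to 7; slot 7 is free → place at 7.
151 hashes to 8; 8,9,10,11 taken → place at 12.
Table: [217, _, _, _, _, _, _, 572, 957, 705, 788, 255, 151]
Lookup 255: h=8, probe 8,9,10,11 → found at 11.

4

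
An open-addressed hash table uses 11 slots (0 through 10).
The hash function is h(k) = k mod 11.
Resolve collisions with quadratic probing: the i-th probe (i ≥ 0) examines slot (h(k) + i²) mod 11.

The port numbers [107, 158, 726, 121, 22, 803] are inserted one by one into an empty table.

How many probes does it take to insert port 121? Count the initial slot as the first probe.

107 hashes to 8; slot 8 is free => place at 8.
158 hashes to 4; slot 4 is free => place at 4.
726 hashes to 0; slot 0 is free => place at 0.
121 hashes to 0; 0 taken => place at 1.
22 hashes to 0; 0,1,4 taken => place at 9.
803 hashes to 0; 0,1,4,9 taken => place at 5.
Table: [726, 121, ∅, ∅, 158, 803, ∅, ∅, 107, 22, ∅]

2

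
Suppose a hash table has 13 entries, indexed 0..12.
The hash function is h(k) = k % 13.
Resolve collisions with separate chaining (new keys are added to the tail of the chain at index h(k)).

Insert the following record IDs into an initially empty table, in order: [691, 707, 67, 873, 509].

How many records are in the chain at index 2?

691 -> bucket 2
707 -> bucket 5
67 -> bucket 2 (collision)
873 -> bucket 2 (collision)
509 -> bucket 2 (collision)
Final buckets:
0: —
1: —
2: 691 -> 67 -> 873 -> 509
3: —
4: —
5: 707
6: —
7: —
8: —
9: —
10: —
11: —
12: —

4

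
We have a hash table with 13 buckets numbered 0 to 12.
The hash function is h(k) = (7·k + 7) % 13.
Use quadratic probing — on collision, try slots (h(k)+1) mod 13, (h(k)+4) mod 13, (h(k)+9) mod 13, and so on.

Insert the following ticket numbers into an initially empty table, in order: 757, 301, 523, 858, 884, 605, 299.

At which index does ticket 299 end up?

10

757: h=2 -> slot 2
301: h=8 -> slot 8
523: h=2, probe 2,3 -> slot 3
858: h=7 -> slot 7
884: h=7, probe 7,8,11 -> slot 11
605: h=4 -> slot 4
299: h=7, probe 7,8,11,3,10 -> slot 10
Table: [∅, ∅, 757, 523, 605, ∅, ∅, 858, 301, ∅, 299, 884, ∅]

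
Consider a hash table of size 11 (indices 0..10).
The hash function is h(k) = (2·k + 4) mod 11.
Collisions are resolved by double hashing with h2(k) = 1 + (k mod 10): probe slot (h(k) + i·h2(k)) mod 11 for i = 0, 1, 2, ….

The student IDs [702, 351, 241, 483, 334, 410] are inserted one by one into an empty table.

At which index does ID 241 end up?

4

702: h=0 -> slot 0
351: h=2 -> slot 2
241: h=2, h2=2, probe 2,4 -> slot 4
483: h=2, h2=4, probe 2,6 -> slot 6
334: h=1 -> slot 1
410: h=10 -> slot 10
Table: [702, 334, 351, —, 241, —, 483, —, —, —, 410]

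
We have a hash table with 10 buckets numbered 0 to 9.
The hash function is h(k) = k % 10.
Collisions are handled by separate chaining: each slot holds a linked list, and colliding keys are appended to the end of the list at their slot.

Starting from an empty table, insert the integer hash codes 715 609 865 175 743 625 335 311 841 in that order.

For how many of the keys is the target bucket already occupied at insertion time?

5

Insert 715: h=5, bucket 5 empty -> new chain.
Insert 609: h=9, bucket 9 empty -> new chain.
Insert 865: h=5, bucket 5 nonempty -> append to chain.
Insert 175: h=5, bucket 5 nonempty -> append to chain.
Insert 743: h=3, bucket 3 empty -> new chain.
Insert 625: h=5, bucket 5 nonempty -> append to chain.
Insert 335: h=5, bucket 5 nonempty -> append to chain.
Insert 311: h=1, bucket 1 empty -> new chain.
Insert 841: h=1, bucket 1 nonempty -> append to chain.
Final buckets:
0: _
1: 311 -> 841
2: _
3: 743
4: _
5: 715 -> 865 -> 175 -> 625 -> 335
6: _
7: _
8: _
9: 609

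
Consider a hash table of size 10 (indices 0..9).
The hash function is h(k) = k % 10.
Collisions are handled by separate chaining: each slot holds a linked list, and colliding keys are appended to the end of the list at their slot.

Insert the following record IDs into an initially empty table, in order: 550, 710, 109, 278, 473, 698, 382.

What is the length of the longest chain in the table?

2

550 → bucket 0
710 → bucket 0 (collision)
109 → bucket 9
278 → bucket 8
473 → bucket 3
698 → bucket 8 (collision)
382 → bucket 2
Final buckets:
0: 550 -> 710
1: _
2: 382
3: 473
4: _
5: _
6: _
7: _
8: 278 -> 698
9: 109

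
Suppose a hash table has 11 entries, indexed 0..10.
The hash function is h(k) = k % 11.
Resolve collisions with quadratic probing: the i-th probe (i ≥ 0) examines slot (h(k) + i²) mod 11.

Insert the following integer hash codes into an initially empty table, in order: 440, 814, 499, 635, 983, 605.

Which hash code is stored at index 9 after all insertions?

440 hashes to 0; slot 0 is free -> place at 0.
814 hashes to 0; 0 taken -> place at 1.
499 hashes to 4; slot 4 is free -> place at 4.
635 hashes to 8; slot 8 is free -> place at 8.
983 hashes to 4; 4 taken -> place at 5.
605 hashes to 0; 0,1,4 taken -> place at 9.
Table: [440, 814, ∅, ∅, 499, 983, ∅, ∅, 635, 605, ∅]

605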